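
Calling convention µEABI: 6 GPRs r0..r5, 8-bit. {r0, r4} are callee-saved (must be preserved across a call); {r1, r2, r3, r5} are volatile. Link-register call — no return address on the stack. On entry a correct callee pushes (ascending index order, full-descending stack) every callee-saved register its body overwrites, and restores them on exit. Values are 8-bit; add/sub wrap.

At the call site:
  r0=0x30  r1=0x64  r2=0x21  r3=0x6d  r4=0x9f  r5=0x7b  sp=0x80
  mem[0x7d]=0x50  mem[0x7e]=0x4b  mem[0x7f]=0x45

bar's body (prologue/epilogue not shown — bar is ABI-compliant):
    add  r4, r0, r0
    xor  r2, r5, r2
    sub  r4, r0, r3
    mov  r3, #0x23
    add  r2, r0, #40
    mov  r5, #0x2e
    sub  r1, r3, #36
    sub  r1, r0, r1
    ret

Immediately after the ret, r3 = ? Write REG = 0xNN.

REG = 0x23

prologue: push r4 -> mem[0x7f]=0x9f, sp=0x7f
body[0] add  r4, r0, r0 -> r4=0x60
body[1] xor  r2, r5, r2 -> r2=0x5a
body[2] sub  r4, r0, r3 -> r4=0xc3
body[3] mov  r3, #0x23 -> r3=0x23
body[4] add  r2, r0, #40 -> r2=0x58
body[5] mov  r5, #0x2e -> r5=0x2e
body[6] sub  r1, r3, #36 -> r1=0xff
body[7] sub  r1, r0, r1 -> r1=0x31
epilogue: pop r4=0x9f, sp=0x80
r3 is caller-saved -> body value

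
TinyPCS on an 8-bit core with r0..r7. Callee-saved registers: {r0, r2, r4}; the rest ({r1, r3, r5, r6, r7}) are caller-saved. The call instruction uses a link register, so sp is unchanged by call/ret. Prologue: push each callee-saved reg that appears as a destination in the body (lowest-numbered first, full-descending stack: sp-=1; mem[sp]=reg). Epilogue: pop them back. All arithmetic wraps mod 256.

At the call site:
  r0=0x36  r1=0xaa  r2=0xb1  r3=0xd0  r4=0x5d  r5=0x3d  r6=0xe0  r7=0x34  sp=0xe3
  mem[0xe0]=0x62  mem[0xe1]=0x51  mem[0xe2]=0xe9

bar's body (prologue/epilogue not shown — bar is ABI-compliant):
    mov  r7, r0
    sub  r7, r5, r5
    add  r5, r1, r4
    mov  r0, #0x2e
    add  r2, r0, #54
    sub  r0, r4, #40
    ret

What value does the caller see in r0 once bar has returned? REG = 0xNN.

prologue: push r0 -> mem[0xe2]=0x36, sp=0xe2
prologue: push r2 -> mem[0xe1]=0xb1, sp=0xe1
body[0] mov  r7, r0 -> r7=0x36
body[1] sub  r7, r5, r5 -> r7=0x00
body[2] add  r5, r1, r4 -> r5=0x07
body[3] mov  r0, #0x2e -> r0=0x2e
body[4] add  r2, r0, #54 -> r2=0x64
body[5] sub  r0, r4, #40 -> r0=0x35
epilogue: pop r2=0xb1, sp=0xe2
epilogue: pop r0=0x36, sp=0xe3
r0 is callee-saved -> restored

REG = 0x36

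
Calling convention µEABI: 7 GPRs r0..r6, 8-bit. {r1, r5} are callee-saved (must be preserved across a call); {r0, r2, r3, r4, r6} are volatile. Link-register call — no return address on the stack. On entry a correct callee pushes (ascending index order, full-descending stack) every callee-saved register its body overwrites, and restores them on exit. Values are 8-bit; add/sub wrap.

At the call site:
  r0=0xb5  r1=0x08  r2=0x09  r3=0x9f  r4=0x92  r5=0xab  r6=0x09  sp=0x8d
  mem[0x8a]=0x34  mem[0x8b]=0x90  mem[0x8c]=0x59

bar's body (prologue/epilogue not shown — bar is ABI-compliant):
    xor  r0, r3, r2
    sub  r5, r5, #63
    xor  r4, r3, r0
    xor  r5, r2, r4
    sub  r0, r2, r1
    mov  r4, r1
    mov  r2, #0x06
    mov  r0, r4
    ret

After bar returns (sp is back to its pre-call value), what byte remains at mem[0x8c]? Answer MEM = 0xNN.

MEM = 0xab

prologue: push r5 → mem[0x8c]=0xab, sp=0x8c
body[0] xor  r0, r3, r2 → r0=0x96
body[1] sub  r5, r5, #63 → r5=0x6c
body[2] xor  r4, r3, r0 → r4=0x09
body[3] xor  r5, r2, r4 → r5=0x00
body[4] sub  r0, r2, r1 → r0=0x01
body[5] mov  r4, r1 → r4=0x08
body[6] mov  r2, #0x06 → r2=0x06
body[7] mov  r0, r4 → r0=0x08
epilogue: pop r5=0xab, sp=0x8d
prologue pushed ['r5'] at ['0x8c']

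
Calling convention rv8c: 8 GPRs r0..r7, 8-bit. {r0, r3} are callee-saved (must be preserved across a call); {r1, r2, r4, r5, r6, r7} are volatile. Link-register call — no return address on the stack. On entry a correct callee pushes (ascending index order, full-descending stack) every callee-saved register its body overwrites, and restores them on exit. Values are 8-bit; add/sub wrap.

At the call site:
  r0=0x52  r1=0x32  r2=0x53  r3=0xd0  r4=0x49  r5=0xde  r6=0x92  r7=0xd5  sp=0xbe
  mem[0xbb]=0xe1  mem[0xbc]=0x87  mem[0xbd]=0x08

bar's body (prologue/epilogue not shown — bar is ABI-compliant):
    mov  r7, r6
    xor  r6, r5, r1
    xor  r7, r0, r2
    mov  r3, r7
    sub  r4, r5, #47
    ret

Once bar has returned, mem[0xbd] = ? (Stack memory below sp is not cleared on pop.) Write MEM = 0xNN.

MEM = 0xd0

prologue: push r3 → mem[0xbd]=0xd0, sp=0xbd
body[0] mov  r7, r6 → r7=0x92
body[1] xor  r6, r5, r1 → r6=0xec
body[2] xor  r7, r0, r2 → r7=0x01
body[3] mov  r3, r7 → r3=0x01
body[4] sub  r4, r5, #47 → r4=0xaf
epilogue: pop r3=0xd0, sp=0xbe
prologue pushed ['r3'] at ['0xbd']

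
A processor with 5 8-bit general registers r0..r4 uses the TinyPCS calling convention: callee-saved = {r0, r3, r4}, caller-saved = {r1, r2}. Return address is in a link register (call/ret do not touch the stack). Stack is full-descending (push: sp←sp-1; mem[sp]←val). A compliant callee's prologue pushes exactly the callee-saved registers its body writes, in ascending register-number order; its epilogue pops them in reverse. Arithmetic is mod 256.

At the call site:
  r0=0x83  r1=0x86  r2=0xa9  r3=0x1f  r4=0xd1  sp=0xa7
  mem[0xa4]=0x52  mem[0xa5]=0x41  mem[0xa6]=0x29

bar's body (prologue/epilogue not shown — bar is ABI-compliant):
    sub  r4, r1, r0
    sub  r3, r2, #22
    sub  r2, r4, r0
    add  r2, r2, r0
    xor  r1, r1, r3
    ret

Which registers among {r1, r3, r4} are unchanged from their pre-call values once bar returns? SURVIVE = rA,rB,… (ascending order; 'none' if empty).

SURVIVE = r3,r4

prologue: push r3 -> mem[0xa6]=0x1f, sp=0xa6
prologue: push r4 -> mem[0xa5]=0xd1, sp=0xa5
body[0] sub  r4, r1, r0 -> r4=0x03
body[1] sub  r3, r2, #22 -> r3=0x93
body[2] sub  r2, r4, r0 -> r2=0x80
body[3] add  r2, r2, r0 -> r2=0x03
body[4] xor  r1, r1, r3 -> r1=0x15
epilogue: pop r4=0xd1, sp=0xa6
epilogue: pop r3=0x1f, sp=0xa7
r1: caller-saved, written=True
r3: callee-saved, written=True
r4: callee-saved, written=True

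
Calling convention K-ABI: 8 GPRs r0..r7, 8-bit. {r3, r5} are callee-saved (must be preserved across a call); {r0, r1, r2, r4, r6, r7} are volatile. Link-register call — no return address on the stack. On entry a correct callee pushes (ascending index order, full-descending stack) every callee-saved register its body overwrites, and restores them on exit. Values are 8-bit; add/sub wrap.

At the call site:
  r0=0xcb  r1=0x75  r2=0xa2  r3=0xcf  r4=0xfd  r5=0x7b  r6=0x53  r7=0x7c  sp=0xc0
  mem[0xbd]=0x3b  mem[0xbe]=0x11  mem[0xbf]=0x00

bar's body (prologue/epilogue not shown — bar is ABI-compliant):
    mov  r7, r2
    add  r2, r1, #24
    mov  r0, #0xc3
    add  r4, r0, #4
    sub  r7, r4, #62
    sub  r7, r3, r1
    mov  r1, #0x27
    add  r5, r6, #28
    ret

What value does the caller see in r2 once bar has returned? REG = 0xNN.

prologue: push r5 → mem[0xbf]=0x7b, sp=0xbf
body[0] mov  r7, r2 → r7=0xa2
body[1] add  r2, r1, #24 → r2=0x8d
body[2] mov  r0, #0xc3 → r0=0xc3
body[3] add  r4, r0, #4 → r4=0xc7
body[4] sub  r7, r4, #62 → r7=0x89
body[5] sub  r7, r3, r1 → r7=0x5a
body[6] mov  r1, #0x27 → r1=0x27
body[7] add  r5, r6, #28 → r5=0x6f
epilogue: pop r5=0x7b, sp=0xc0
r2 is caller-saved → body value

REG = 0x8d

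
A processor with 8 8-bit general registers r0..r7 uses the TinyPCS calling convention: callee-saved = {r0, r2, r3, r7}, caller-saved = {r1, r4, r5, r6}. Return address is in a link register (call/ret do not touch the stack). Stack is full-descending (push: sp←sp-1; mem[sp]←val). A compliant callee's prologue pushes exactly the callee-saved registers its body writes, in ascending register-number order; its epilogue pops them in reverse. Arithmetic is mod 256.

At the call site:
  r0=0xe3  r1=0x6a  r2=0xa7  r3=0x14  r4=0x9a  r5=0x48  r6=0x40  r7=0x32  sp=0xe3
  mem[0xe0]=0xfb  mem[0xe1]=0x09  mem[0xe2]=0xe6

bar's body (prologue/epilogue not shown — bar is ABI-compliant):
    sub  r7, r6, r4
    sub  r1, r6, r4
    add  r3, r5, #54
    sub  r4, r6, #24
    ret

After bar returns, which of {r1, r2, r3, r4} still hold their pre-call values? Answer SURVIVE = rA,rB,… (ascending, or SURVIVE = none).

prologue: push r3 -> mem[0xe2]=0x14, sp=0xe2
prologue: push r7 -> mem[0xe1]=0x32, sp=0xe1
body[0] sub  r7, r6, r4 -> r7=0xa6
body[1] sub  r1, r6, r4 -> r1=0xa6
body[2] add  r3, r5, #54 -> r3=0x7e
body[3] sub  r4, r6, #24 -> r4=0x28
epilogue: pop r7=0x32, sp=0xe2
epilogue: pop r3=0x14, sp=0xe3
r1: caller-saved, written=True
r2: callee-saved, written=False
r3: callee-saved, written=True
r4: caller-saved, written=True

SURVIVE = r2,r3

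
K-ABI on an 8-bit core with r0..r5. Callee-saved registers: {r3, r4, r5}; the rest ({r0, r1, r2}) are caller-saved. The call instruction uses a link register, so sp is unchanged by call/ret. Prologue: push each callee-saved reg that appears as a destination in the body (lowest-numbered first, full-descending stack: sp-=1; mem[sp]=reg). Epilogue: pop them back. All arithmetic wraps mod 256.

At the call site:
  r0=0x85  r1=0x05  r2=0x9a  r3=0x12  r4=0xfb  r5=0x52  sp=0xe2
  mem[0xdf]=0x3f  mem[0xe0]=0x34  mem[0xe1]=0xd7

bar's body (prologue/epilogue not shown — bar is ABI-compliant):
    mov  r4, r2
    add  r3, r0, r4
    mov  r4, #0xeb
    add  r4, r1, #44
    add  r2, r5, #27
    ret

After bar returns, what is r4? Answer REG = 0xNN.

prologue: push r3 → mem[0xe1]=0x12, sp=0xe1
prologue: push r4 → mem[0xe0]=0xfb, sp=0xe0
body[0] mov  r4, r2 → r4=0x9a
body[1] add  r3, r0, r4 → r3=0x1f
body[2] mov  r4, #0xeb → r4=0xeb
body[3] add  r4, r1, #44 → r4=0x31
body[4] add  r2, r5, #27 → r2=0x6d
epilogue: pop r4=0xfb, sp=0xe1
epilogue: pop r3=0x12, sp=0xe2
r4 is callee-saved → restored

REG = 0xfb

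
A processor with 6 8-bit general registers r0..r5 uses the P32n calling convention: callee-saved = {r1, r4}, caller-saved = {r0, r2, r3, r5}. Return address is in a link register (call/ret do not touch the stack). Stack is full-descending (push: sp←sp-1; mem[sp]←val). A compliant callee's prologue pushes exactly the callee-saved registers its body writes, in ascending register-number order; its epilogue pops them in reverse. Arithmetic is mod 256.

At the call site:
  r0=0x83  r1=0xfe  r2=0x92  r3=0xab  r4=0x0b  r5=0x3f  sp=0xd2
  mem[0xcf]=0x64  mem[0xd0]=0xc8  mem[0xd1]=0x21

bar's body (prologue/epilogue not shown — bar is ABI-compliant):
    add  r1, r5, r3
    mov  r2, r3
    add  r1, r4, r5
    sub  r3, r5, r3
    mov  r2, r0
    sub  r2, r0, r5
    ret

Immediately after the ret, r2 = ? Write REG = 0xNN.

prologue: push r1 → mem[0xd1]=0xfe, sp=0xd1
body[0] add  r1, r5, r3 → r1=0xea
body[1] mov  r2, r3 → r2=0xab
body[2] add  r1, r4, r5 → r1=0x4a
body[3] sub  r3, r5, r3 → r3=0x94
body[4] mov  r2, r0 → r2=0x83
body[5] sub  r2, r0, r5 → r2=0x44
epilogue: pop r1=0xfe, sp=0xd2
r2 is caller-saved → body value

REG = 0x44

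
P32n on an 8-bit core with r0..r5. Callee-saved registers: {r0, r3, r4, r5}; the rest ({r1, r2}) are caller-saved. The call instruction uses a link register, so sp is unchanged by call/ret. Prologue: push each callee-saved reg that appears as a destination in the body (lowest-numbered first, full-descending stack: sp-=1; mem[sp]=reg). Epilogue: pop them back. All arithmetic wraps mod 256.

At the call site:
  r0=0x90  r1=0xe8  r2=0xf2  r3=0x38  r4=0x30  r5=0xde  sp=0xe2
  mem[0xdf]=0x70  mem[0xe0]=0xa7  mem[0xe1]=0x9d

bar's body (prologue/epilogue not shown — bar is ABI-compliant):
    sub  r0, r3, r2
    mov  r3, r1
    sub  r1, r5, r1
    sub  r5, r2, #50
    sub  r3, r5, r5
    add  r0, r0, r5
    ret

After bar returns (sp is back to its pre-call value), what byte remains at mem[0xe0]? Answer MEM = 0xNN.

prologue: push r0 -> mem[0xe1]=0x90, sp=0xe1
prologue: push r3 -> mem[0xe0]=0x38, sp=0xe0
prologue: push r5 -> mem[0xdf]=0xde, sp=0xdf
body[0] sub  r0, r3, r2 -> r0=0x46
body[1] mov  r3, r1 -> r3=0xe8
body[2] sub  r1, r5, r1 -> r1=0xf6
body[3] sub  r5, r2, #50 -> r5=0xc0
body[4] sub  r3, r5, r5 -> r3=0x00
body[5] add  r0, r0, r5 -> r0=0x06
epilogue: pop r5=0xde, sp=0xe0
epilogue: pop r3=0x38, sp=0xe1
epilogue: pop r0=0x90, sp=0xe2
prologue pushed ['r0', 'r3', 'r5'] at ['0xe1', '0xe0', '0xdf']

MEM = 0x38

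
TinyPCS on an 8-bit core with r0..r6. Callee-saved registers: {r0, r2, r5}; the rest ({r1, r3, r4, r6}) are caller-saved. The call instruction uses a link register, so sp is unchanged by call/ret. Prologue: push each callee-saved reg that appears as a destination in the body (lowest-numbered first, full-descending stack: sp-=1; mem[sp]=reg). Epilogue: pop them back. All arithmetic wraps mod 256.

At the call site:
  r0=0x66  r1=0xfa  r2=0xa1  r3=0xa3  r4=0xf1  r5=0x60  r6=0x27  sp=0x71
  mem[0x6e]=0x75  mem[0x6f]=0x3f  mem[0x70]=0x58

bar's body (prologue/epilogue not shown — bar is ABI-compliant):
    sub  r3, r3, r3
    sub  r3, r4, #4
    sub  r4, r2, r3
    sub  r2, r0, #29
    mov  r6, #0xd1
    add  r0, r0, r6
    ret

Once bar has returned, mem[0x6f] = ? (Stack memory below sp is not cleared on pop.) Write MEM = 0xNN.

MEM = 0xa1

prologue: push r0 -> mem[0x70]=0x66, sp=0x70
prologue: push r2 -> mem[0x6f]=0xa1, sp=0x6f
body[0] sub  r3, r3, r3 -> r3=0x00
body[1] sub  r3, r4, #4 -> r3=0xed
body[2] sub  r4, r2, r3 -> r4=0xb4
body[3] sub  r2, r0, #29 -> r2=0x49
body[4] mov  r6, #0xd1 -> r6=0xd1
body[5] add  r0, r0, r6 -> r0=0x37
epilogue: pop r2=0xa1, sp=0x70
epilogue: pop r0=0x66, sp=0x71
prologue pushed ['r0', 'r2'] at ['0x70', '0x6f']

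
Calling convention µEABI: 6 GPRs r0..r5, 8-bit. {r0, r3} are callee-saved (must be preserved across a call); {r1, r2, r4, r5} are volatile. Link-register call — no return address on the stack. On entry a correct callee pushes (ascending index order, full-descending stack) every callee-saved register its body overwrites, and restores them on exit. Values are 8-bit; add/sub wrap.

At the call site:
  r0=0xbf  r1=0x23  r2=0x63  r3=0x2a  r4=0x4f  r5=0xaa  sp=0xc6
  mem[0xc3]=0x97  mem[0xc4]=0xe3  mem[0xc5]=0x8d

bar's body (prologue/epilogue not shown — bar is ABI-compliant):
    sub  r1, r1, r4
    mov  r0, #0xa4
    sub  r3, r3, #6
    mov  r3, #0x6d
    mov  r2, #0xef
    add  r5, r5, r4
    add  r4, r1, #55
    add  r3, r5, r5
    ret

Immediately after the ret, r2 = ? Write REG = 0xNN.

REG = 0xef

prologue: push r0 -> mem[0xc5]=0xbf, sp=0xc5
prologue: push r3 -> mem[0xc4]=0x2a, sp=0xc4
body[0] sub  r1, r1, r4 -> r1=0xd4
body[1] mov  r0, #0xa4 -> r0=0xa4
body[2] sub  r3, r3, #6 -> r3=0x24
body[3] mov  r3, #0x6d -> r3=0x6d
body[4] mov  r2, #0xef -> r2=0xef
body[5] add  r5, r5, r4 -> r5=0xf9
body[6] add  r4, r1, #55 -> r4=0x0b
body[7] add  r3, r5, r5 -> r3=0xf2
epilogue: pop r3=0x2a, sp=0xc5
epilogue: pop r0=0xbf, sp=0xc6
r2 is caller-saved -> body value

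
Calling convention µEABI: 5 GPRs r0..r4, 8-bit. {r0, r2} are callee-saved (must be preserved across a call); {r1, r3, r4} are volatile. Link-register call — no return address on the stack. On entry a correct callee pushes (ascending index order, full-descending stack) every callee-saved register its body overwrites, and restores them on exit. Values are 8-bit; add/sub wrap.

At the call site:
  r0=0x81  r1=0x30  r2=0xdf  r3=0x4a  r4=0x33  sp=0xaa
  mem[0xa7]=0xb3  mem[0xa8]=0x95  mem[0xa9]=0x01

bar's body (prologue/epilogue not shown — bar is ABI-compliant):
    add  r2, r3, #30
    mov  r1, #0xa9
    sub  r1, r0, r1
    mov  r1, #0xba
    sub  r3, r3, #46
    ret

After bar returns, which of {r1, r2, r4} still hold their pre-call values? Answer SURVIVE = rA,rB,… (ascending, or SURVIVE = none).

prologue: push r2 → mem[0xa9]=0xdf, sp=0xa9
body[0] add  r2, r3, #30 → r2=0x68
body[1] mov  r1, #0xa9 → r1=0xa9
body[2] sub  r1, r0, r1 → r1=0xd8
body[3] mov  r1, #0xba → r1=0xba
body[4] sub  r3, r3, #46 → r3=0x1c
epilogue: pop r2=0xdf, sp=0xaa
r1: caller-saved, written=True
r2: callee-saved, written=True
r4: caller-saved, written=False

SURVIVE = r2,r4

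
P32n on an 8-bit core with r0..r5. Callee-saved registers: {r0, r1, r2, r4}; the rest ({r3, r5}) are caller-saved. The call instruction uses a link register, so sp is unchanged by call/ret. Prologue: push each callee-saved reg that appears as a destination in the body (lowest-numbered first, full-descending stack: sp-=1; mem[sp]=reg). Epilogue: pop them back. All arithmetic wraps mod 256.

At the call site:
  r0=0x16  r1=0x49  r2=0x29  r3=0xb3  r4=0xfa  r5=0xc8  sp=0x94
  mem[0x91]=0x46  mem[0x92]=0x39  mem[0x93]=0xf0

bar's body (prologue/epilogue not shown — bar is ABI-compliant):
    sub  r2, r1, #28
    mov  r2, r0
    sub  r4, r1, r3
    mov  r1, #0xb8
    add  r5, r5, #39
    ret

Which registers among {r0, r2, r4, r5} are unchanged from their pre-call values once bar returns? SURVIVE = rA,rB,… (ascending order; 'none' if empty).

prologue: push r1 → mem[0x93]=0x49, sp=0x93
prologue: push r2 → mem[0x92]=0x29, sp=0x92
prologue: push r4 → mem[0x91]=0xfa, sp=0x91
body[0] sub  r2, r1, #28 → r2=0x2d
body[1] mov  r2, r0 → r2=0x16
body[2] sub  r4, r1, r3 → r4=0x96
body[3] mov  r1, #0xb8 → r1=0xb8
body[4] add  r5, r5, #39 → r5=0xef
epilogue: pop r4=0xfa, sp=0x92
epilogue: pop r2=0x29, sp=0x93
epilogue: pop r1=0x49, sp=0x94
r0: callee-saved, written=False
r2: callee-saved, written=True
r4: callee-saved, written=True
r5: caller-saved, written=True

SURVIVE = r0,r2,r4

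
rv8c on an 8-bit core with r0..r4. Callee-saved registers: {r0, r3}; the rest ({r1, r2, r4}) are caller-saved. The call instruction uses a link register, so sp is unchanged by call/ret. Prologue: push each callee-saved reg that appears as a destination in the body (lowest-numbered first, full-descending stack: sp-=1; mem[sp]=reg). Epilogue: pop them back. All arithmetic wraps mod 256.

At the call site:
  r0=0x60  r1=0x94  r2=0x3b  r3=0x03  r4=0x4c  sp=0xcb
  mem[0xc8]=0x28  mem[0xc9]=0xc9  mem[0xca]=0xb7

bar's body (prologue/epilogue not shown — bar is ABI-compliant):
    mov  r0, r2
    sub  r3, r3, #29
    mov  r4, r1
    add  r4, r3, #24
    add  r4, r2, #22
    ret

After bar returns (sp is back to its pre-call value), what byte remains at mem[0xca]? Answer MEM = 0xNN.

prologue: push r0 -> mem[0xca]=0x60, sp=0xca
prologue: push r3 -> mem[0xc9]=0x03, sp=0xc9
body[0] mov  r0, r2 -> r0=0x3b
body[1] sub  r3, r3, #29 -> r3=0xe6
body[2] mov  r4, r1 -> r4=0x94
body[3] add  r4, r3, #24 -> r4=0xfe
body[4] add  r4, r2, #22 -> r4=0x51
epilogue: pop r3=0x03, sp=0xca
epilogue: pop r0=0x60, sp=0xcb
prologue pushed ['r0', 'r3'] at ['0xca', '0xc9']

MEM = 0x60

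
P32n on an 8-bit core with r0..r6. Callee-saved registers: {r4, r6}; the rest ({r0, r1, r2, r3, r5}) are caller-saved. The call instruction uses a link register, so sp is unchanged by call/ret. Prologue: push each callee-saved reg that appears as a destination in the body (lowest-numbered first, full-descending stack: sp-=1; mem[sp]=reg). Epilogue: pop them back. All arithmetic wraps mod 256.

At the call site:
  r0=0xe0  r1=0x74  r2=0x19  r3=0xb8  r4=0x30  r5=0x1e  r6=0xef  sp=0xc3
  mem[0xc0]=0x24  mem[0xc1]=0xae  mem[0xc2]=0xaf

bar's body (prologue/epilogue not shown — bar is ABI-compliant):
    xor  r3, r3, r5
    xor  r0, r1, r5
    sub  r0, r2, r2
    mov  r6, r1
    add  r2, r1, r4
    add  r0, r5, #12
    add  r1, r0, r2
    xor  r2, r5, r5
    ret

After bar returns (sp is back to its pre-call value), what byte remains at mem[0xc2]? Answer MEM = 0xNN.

prologue: push r6 -> mem[0xc2]=0xef, sp=0xc2
body[0] xor  r3, r3, r5 -> r3=0xa6
body[1] xor  r0, r1, r5 -> r0=0x6a
body[2] sub  r0, r2, r2 -> r0=0x00
body[3] mov  r6, r1 -> r6=0x74
body[4] add  r2, r1, r4 -> r2=0xa4
body[5] add  r0, r5, #12 -> r0=0x2a
body[6] add  r1, r0, r2 -> r1=0xce
body[7] xor  r2, r5, r5 -> r2=0x00
epilogue: pop r6=0xef, sp=0xc3
prologue pushed ['r6'] at ['0xc2']

MEM = 0xef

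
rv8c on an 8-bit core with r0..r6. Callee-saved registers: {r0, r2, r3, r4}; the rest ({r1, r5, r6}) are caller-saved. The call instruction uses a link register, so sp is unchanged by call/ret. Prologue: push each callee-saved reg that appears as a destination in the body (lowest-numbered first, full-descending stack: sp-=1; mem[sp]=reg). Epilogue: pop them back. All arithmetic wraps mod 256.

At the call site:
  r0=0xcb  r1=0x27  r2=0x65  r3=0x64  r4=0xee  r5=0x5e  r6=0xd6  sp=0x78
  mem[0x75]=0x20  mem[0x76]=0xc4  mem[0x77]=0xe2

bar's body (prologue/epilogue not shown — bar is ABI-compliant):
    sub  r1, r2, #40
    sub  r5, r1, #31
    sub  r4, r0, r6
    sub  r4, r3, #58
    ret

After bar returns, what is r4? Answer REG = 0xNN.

REG = 0xee

prologue: push r4 → mem[0x77]=0xee, sp=0x77
body[0] sub  r1, r2, #40 → r1=0x3d
body[1] sub  r5, r1, #31 → r5=0x1e
body[2] sub  r4, r0, r6 → r4=0xf5
body[3] sub  r4, r3, #58 → r4=0x2a
epilogue: pop r4=0xee, sp=0x78
r4 is callee-saved → restored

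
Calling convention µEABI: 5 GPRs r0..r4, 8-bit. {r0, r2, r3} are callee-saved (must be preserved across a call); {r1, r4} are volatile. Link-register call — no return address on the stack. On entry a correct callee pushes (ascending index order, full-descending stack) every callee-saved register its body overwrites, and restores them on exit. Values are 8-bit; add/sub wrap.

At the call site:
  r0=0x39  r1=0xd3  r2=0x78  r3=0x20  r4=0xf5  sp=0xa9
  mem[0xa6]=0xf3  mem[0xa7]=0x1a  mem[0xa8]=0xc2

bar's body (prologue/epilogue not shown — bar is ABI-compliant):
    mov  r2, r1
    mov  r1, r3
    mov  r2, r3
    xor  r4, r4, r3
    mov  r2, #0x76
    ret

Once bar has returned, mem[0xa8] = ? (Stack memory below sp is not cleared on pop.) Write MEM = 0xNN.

prologue: push r2 → mem[0xa8]=0x78, sp=0xa8
body[0] mov  r2, r1 → r2=0xd3
body[1] mov  r1, r3 → r1=0x20
body[2] mov  r2, r3 → r2=0x20
body[3] xor  r4, r4, r3 → r4=0xd5
body[4] mov  r2, #0x76 → r2=0x76
epilogue: pop r2=0x78, sp=0xa9
prologue pushed ['r2'] at ['0xa8']

MEM = 0x78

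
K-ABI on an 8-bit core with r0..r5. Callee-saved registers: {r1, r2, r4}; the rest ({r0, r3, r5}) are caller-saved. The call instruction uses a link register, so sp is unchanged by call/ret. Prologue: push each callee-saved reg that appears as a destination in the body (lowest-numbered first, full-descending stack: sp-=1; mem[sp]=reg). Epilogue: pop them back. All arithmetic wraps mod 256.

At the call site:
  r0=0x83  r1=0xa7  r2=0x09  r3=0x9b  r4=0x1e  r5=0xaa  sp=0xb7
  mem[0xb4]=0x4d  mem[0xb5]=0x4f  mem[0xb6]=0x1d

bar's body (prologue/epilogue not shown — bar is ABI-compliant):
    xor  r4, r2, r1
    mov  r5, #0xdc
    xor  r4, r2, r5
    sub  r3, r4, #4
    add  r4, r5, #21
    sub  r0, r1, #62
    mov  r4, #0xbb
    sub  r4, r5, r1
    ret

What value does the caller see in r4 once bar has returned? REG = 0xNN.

prologue: push r4 → mem[0xb6]=0x1e, sp=0xb6
body[0] xor  r4, r2, r1 → r4=0xae
body[1] mov  r5, #0xdc → r5=0xdc
body[2] xor  r4, r2, r5 → r4=0xd5
body[3] sub  r3, r4, #4 → r3=0xd1
body[4] add  r4, r5, #21 → r4=0xf1
body[5] sub  r0, r1, #62 → r0=0x69
body[6] mov  r4, #0xbb → r4=0xbb
body[7] sub  r4, r5, r1 → r4=0x35
epilogue: pop r4=0x1e, sp=0xb7
r4 is callee-saved → restored

REG = 0x1e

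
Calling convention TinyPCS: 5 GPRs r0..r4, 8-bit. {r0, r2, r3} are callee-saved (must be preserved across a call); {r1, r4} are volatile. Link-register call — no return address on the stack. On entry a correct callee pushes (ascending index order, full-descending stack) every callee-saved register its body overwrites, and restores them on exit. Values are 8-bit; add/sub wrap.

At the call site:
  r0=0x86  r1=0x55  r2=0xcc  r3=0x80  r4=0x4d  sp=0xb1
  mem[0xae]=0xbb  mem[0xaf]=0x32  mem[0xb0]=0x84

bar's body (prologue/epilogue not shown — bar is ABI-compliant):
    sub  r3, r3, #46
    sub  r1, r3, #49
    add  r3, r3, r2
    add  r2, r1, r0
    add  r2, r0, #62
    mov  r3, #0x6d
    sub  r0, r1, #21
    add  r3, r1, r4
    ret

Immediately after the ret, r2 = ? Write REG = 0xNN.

prologue: push r0 → mem[0xb0]=0x86, sp=0xb0
prologue: push r2 → mem[0xaf]=0xcc, sp=0xaf
prologue: push r3 → mem[0xae]=0x80, sp=0xae
body[0] sub  r3, r3, #46 → r3=0x52
body[1] sub  r1, r3, #49 → r1=0x21
body[2] add  r3, r3, r2 → r3=0x1e
body[3] add  r2, r1, r0 → r2=0xa7
body[4] add  r2, r0, #62 → r2=0xc4
body[5] mov  r3, #0x6d → r3=0x6d
body[6] sub  r0, r1, #21 → r0=0x0c
body[7] add  r3, r1, r4 → r3=0x6e
epilogue: pop r3=0x80, sp=0xaf
epilogue: pop r2=0xcc, sp=0xb0
epilogue: pop r0=0x86, sp=0xb1
r2 is callee-saved → restored

REG = 0xcc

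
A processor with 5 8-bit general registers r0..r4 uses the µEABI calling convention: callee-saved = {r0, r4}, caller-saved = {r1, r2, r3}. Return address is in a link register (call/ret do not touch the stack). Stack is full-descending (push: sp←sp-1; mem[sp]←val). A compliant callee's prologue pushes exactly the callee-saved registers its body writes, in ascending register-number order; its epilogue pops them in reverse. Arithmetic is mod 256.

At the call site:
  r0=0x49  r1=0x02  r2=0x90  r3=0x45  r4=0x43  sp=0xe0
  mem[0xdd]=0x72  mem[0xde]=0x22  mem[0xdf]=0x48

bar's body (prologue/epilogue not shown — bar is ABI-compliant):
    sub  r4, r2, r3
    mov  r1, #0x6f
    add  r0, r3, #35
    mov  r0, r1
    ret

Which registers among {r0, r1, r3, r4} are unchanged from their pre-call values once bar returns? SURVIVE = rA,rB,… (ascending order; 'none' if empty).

SURVIVE = r0,r3,r4

prologue: push r0 → mem[0xdf]=0x49, sp=0xdf
prologue: push r4 → mem[0xde]=0x43, sp=0xde
body[0] sub  r4, r2, r3 → r4=0x4b
body[1] mov  r1, #0x6f → r1=0x6f
body[2] add  r0, r3, #35 → r0=0x68
body[3] mov  r0, r1 → r0=0x6f
epilogue: pop r4=0x43, sp=0xdf
epilogue: pop r0=0x49, sp=0xe0
r0: callee-saved, written=True
r1: caller-saved, written=True
r3: caller-saved, written=False
r4: callee-saved, written=True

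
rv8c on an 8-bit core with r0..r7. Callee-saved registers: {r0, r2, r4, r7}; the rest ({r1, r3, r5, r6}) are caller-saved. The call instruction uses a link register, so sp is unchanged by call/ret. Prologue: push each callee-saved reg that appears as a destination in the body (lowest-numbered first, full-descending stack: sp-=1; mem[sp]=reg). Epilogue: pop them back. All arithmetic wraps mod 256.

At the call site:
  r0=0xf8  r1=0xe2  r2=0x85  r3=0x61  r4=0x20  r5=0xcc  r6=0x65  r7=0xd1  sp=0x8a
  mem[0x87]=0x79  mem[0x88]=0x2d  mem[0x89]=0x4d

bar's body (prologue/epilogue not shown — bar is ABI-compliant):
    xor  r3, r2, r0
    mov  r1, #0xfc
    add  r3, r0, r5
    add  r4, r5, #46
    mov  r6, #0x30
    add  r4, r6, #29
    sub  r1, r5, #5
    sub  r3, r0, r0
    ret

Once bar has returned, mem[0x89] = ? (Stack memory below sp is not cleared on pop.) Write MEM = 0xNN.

prologue: push r4 → mem[0x89]=0x20, sp=0x89
body[0] xor  r3, r2, r0 → r3=0x7d
body[1] mov  r1, #0xfc → r1=0xfc
body[2] add  r3, r0, r5 → r3=0xc4
body[3] add  r4, r5, #46 → r4=0xfa
body[4] mov  r6, #0x30 → r6=0x30
body[5] add  r4, r6, #29 → r4=0x4d
body[6] sub  r1, r5, #5 → r1=0xc7
body[7] sub  r3, r0, r0 → r3=0x00
epilogue: pop r4=0x20, sp=0x8a
prologue pushed ['r4'] at ['0x89']

MEM = 0x20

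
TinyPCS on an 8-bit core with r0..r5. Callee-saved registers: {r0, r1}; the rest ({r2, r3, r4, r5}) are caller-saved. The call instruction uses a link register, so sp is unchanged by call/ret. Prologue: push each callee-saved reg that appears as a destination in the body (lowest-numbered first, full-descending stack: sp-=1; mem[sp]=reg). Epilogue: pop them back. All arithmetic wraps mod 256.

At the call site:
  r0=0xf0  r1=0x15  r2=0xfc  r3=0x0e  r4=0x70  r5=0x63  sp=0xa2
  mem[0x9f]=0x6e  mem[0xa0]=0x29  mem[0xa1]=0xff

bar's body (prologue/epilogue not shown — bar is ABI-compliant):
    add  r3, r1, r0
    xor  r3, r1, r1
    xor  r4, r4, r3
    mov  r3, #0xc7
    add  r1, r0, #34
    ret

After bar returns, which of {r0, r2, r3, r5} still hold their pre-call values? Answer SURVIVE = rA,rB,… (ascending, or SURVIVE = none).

prologue: push r1 → mem[0xa1]=0x15, sp=0xa1
body[0] add  r3, r1, r0 → r3=0x05
body[1] xor  r3, r1, r1 → r3=0x00
body[2] xor  r4, r4, r3 → r4=0x70
body[3] mov  r3, #0xc7 → r3=0xc7
body[4] add  r1, r0, #34 → r1=0x12
epilogue: pop r1=0x15, sp=0xa2
r0: callee-saved, written=False
r2: caller-saved, written=False
r3: caller-saved, written=True
r5: caller-saved, written=False

SURVIVE = r0,r2,r5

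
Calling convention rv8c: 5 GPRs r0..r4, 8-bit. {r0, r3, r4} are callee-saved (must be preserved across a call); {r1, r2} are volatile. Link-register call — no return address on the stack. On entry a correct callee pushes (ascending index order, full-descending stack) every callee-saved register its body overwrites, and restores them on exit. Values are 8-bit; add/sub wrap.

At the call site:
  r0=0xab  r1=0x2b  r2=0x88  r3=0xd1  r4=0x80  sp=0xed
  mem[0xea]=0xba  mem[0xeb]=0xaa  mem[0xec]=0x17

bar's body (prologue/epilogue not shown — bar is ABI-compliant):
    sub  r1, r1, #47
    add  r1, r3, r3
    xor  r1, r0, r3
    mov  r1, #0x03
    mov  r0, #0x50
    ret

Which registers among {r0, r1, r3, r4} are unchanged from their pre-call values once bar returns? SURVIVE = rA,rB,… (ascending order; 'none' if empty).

prologue: push r0 → mem[0xec]=0xab, sp=0xec
body[0] sub  r1, r1, #47 → r1=0xfc
body[1] add  r1, r3, r3 → r1=0xa2
body[2] xor  r1, r0, r3 → r1=0x7a
body[3] mov  r1, #0x03 → r1=0x03
body[4] mov  r0, #0x50 → r0=0x50
epilogue: pop r0=0xab, sp=0xed
r0: callee-saved, written=True
r1: caller-saved, written=True
r3: callee-saved, written=False
r4: callee-saved, written=False

SURVIVE = r0,r3,r4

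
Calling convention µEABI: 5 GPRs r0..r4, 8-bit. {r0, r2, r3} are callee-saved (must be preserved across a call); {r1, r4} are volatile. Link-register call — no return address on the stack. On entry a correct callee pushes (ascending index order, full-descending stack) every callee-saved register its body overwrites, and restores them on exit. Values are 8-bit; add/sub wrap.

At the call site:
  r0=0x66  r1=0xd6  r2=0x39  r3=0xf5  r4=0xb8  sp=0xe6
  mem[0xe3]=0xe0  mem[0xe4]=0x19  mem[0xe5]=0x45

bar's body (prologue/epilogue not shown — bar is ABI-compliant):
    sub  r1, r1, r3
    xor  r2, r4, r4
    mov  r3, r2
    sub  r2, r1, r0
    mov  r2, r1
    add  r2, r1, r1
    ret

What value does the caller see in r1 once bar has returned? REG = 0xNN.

prologue: push r2 → mem[0xe5]=0x39, sp=0xe5
prologue: push r3 → mem[0xe4]=0xf5, sp=0xe4
body[0] sub  r1, r1, r3 → r1=0xe1
body[1] xor  r2, r4, r4 → r2=0x00
body[2] mov  r3, r2 → r3=0x00
body[3] sub  r2, r1, r0 → r2=0x7b
body[4] mov  r2, r1 → r2=0xe1
body[5] add  r2, r1, r1 → r2=0xc2
epilogue: pop r3=0xf5, sp=0xe5
epilogue: pop r2=0x39, sp=0xe6
r1 is caller-saved → body value

REG = 0xe1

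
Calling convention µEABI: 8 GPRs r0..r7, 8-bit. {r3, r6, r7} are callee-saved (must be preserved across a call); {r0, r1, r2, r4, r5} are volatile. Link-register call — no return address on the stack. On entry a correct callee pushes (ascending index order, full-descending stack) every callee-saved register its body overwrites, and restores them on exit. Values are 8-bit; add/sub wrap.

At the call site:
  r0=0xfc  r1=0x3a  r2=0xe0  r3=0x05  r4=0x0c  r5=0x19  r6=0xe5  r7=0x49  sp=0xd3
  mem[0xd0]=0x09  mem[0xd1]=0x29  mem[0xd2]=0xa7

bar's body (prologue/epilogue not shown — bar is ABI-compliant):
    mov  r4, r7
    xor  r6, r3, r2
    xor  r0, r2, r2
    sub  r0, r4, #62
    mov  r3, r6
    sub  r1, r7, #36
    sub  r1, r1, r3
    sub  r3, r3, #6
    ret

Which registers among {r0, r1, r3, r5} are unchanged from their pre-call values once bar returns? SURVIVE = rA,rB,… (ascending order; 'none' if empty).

prologue: push r3 -> mem[0xd2]=0x05, sp=0xd2
prologue: push r6 -> mem[0xd1]=0xe5, sp=0xd1
body[0] mov  r4, r7 -> r4=0x49
body[1] xor  r6, r3, r2 -> r6=0xe5
body[2] xor  r0, r2, r2 -> r0=0x00
body[3] sub  r0, r4, #62 -> r0=0x0b
body[4] mov  r3, r6 -> r3=0xe5
body[5] sub  r1, r7, #36 -> r1=0x25
body[6] sub  r1, r1, r3 -> r1=0x40
body[7] sub  r3, r3, #6 -> r3=0xdf
epilogue: pop r6=0xe5, sp=0xd2
epilogue: pop r3=0x05, sp=0xd3
r0: caller-saved, written=True
r1: caller-saved, written=True
r3: callee-saved, written=True
r5: caller-saved, written=False

SURVIVE = r3,r5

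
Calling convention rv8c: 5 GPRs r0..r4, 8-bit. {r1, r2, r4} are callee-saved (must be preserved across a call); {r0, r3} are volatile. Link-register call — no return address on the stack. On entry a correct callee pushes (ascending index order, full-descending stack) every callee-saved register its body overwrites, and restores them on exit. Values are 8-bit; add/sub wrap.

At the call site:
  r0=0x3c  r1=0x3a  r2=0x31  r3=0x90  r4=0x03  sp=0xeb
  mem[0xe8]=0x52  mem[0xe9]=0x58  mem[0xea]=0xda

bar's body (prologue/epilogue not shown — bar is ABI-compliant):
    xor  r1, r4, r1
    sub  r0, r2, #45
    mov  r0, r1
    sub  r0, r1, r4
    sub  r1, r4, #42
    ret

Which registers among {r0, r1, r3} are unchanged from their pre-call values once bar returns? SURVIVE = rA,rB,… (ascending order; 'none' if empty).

prologue: push r1 -> mem[0xea]=0x3a, sp=0xea
body[0] xor  r1, r4, r1 -> r1=0x39
body[1] sub  r0, r2, #45 -> r0=0x04
body[2] mov  r0, r1 -> r0=0x39
body[3] sub  r0, r1, r4 -> r0=0x36
body[4] sub  r1, r4, #42 -> r1=0xd9
epilogue: pop r1=0x3a, sp=0xeb
r0: caller-saved, written=True
r1: callee-saved, written=True
r3: caller-saved, written=False

SURVIVE = r1,r3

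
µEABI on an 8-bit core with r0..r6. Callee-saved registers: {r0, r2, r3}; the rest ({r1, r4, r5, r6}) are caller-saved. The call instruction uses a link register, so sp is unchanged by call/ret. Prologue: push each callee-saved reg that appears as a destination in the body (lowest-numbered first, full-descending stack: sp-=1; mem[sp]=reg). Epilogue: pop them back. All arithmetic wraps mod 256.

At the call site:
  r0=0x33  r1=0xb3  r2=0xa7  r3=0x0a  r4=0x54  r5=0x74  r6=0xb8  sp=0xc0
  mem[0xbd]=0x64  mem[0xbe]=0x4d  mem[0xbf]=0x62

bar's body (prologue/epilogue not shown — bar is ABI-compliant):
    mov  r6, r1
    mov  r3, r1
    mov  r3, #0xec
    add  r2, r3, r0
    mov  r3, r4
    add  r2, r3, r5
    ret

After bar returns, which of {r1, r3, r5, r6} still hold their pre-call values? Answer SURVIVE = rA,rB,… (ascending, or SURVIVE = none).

prologue: push r2 → mem[0xbf]=0xa7, sp=0xbf
prologue: push r3 → mem[0xbe]=0x0a, sp=0xbe
body[0] mov  r6, r1 → r6=0xb3
body[1] mov  r3, r1 → r3=0xb3
body[2] mov  r3, #0xec → r3=0xec
body[3] add  r2, r3, r0 → r2=0x1f
body[4] mov  r3, r4 → r3=0x54
body[5] add  r2, r3, r5 → r2=0xc8
epilogue: pop r3=0x0a, sp=0xbf
epilogue: pop r2=0xa7, sp=0xc0
r1: caller-saved, written=False
r3: callee-saved, written=True
r5: caller-saved, written=False
r6: caller-saved, written=True

SURVIVE = r1,r3,r5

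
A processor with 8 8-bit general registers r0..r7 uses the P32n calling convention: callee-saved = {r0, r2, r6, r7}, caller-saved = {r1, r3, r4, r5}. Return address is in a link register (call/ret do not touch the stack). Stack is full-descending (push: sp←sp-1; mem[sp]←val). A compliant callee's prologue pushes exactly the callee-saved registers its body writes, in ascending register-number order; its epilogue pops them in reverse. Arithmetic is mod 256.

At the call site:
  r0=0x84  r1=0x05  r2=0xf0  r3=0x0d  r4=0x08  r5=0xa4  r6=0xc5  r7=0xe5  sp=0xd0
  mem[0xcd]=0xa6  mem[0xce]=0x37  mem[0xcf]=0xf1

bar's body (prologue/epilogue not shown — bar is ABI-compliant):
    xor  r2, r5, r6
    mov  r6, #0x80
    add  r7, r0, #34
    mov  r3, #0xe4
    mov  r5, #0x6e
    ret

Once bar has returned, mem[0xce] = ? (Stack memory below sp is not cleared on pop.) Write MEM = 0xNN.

MEM = 0xc5

prologue: push r2 -> mem[0xcf]=0xf0, sp=0xcf
prologue: push r6 -> mem[0xce]=0xc5, sp=0xce
prologue: push r7 -> mem[0xcd]=0xe5, sp=0xcd
body[0] xor  r2, r5, r6 -> r2=0x61
body[1] mov  r6, #0x80 -> r6=0x80
body[2] add  r7, r0, #34 -> r7=0xa6
body[3] mov  r3, #0xe4 -> r3=0xe4
body[4] mov  r5, #0x6e -> r5=0x6e
epilogue: pop r7=0xe5, sp=0xce
epilogue: pop r6=0xc5, sp=0xcf
epilogue: pop r2=0xf0, sp=0xd0
prologue pushed ['r2', 'r6', 'r7'] at ['0xcf', '0xce', '0xcd']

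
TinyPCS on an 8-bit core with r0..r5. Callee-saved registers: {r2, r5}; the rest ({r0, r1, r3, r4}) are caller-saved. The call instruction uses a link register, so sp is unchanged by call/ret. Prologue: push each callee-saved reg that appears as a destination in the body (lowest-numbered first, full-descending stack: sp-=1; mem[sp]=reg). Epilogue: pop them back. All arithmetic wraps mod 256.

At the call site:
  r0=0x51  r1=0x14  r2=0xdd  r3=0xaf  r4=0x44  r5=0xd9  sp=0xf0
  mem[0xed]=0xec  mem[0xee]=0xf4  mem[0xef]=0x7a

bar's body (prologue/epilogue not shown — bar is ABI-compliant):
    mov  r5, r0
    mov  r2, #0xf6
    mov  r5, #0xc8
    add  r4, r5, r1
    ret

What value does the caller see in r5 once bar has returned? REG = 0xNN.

REG = 0xd9

prologue: push r2 → mem[0xef]=0xdd, sp=0xef
prologue: push r5 → mem[0xee]=0xd9, sp=0xee
body[0] mov  r5, r0 → r5=0x51
body[1] mov  r2, #0xf6 → r2=0xf6
body[2] mov  r5, #0xc8 → r5=0xc8
body[3] add  r4, r5, r1 → r4=0xdc
epilogue: pop r5=0xd9, sp=0xef
epilogue: pop r2=0xdd, sp=0xf0
r5 is callee-saved → restored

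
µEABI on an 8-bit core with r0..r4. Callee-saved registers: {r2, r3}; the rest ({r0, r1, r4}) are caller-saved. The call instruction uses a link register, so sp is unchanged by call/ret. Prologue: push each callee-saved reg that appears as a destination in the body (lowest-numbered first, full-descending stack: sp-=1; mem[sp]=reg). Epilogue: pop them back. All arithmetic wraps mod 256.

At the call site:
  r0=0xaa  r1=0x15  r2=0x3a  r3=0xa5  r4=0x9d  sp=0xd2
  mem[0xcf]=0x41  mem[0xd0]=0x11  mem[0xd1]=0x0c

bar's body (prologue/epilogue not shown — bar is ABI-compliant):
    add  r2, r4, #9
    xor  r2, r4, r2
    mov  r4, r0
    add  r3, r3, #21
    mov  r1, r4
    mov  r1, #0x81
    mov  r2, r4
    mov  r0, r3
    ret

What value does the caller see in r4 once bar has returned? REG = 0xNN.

prologue: push r2 -> mem[0xd1]=0x3a, sp=0xd1
prologue: push r3 -> mem[0xd0]=0xa5, sp=0xd0
body[0] add  r2, r4, #9 -> r2=0xa6
body[1] xor  r2, r4, r2 -> r2=0x3b
body[2] mov  r4, r0 -> r4=0xaa
body[3] add  r3, r3, #21 -> r3=0xba
body[4] mov  r1, r4 -> r1=0xaa
body[5] mov  r1, #0x81 -> r1=0x81
body[6] mov  r2, r4 -> r2=0xaa
body[7] mov  r0, r3 -> r0=0xba
epilogue: pop r3=0xa5, sp=0xd1
epilogue: pop r2=0x3a, sp=0xd2
r4 is caller-saved -> body value

REG = 0xaa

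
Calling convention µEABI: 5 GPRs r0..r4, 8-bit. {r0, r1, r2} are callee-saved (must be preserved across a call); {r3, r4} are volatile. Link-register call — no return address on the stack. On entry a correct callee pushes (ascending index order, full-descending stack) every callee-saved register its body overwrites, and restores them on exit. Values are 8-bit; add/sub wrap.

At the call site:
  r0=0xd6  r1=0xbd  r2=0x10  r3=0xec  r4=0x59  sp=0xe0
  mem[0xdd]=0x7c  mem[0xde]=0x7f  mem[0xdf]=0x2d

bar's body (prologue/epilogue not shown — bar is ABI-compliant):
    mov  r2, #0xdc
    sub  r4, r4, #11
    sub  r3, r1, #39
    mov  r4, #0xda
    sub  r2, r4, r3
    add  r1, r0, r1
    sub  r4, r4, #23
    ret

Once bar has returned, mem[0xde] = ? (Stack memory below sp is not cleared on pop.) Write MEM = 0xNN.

MEM = 0x10

prologue: push r1 → mem[0xdf]=0xbd, sp=0xdf
prologue: push r2 → mem[0xde]=0x10, sp=0xde
body[0] mov  r2, #0xdc → r2=0xdc
body[1] sub  r4, r4, #11 → r4=0x4e
body[2] sub  r3, r1, #39 → r3=0x96
body[3] mov  r4, #0xda → r4=0xda
body[4] sub  r2, r4, r3 → r2=0x44
body[5] add  r1, r0, r1 → r1=0x93
body[6] sub  r4, r4, #23 → r4=0xc3
epilogue: pop r2=0x10, sp=0xdf
epilogue: pop r1=0xbd, sp=0xe0
prologue pushed ['r1', 'r2'] at ['0xdf', '0xde']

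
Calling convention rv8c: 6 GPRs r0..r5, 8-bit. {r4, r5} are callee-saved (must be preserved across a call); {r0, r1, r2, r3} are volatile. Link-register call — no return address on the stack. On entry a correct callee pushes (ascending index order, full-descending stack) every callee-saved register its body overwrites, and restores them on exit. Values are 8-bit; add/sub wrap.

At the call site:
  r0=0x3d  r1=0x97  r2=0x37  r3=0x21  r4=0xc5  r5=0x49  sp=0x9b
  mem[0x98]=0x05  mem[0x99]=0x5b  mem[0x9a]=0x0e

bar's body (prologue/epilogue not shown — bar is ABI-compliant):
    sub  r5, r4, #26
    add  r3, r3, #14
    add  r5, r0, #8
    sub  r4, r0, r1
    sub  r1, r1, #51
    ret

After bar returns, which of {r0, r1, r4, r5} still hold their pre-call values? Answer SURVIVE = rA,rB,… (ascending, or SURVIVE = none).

SURVIVE = r0,r4,r5

prologue: push r4 -> mem[0x9a]=0xc5, sp=0x9a
prologue: push r5 -> mem[0x99]=0x49, sp=0x99
body[0] sub  r5, r4, #26 -> r5=0xab
body[1] add  r3, r3, #14 -> r3=0x2f
body[2] add  r5, r0, #8 -> r5=0x45
body[3] sub  r4, r0, r1 -> r4=0xa6
body[4] sub  r1, r1, #51 -> r1=0x64
epilogue: pop r5=0x49, sp=0x9a
epilogue: pop r4=0xc5, sp=0x9b
r0: caller-saved, written=False
r1: caller-saved, written=True
r4: callee-saved, written=True
r5: callee-saved, written=True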